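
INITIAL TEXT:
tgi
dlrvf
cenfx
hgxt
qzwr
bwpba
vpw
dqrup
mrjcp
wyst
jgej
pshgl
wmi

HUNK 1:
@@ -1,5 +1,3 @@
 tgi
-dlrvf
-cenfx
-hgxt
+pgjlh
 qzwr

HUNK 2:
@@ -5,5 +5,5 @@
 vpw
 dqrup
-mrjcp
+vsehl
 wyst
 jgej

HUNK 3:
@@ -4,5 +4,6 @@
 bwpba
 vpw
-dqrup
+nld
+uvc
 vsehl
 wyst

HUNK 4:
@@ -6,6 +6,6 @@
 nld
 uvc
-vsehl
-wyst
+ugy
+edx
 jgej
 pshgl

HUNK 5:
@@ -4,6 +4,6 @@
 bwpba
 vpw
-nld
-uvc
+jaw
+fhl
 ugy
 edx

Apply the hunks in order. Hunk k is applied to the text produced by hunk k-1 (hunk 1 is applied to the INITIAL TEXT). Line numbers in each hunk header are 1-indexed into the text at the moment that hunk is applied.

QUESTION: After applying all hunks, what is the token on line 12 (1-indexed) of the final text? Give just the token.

Answer: wmi

Derivation:
Hunk 1: at line 1 remove [dlrvf,cenfx,hgxt] add [pgjlh] -> 11 lines: tgi pgjlh qzwr bwpba vpw dqrup mrjcp wyst jgej pshgl wmi
Hunk 2: at line 5 remove [mrjcp] add [vsehl] -> 11 lines: tgi pgjlh qzwr bwpba vpw dqrup vsehl wyst jgej pshgl wmi
Hunk 3: at line 4 remove [dqrup] add [nld,uvc] -> 12 lines: tgi pgjlh qzwr bwpba vpw nld uvc vsehl wyst jgej pshgl wmi
Hunk 4: at line 6 remove [vsehl,wyst] add [ugy,edx] -> 12 lines: tgi pgjlh qzwr bwpba vpw nld uvc ugy edx jgej pshgl wmi
Hunk 5: at line 4 remove [nld,uvc] add [jaw,fhl] -> 12 lines: tgi pgjlh qzwr bwpba vpw jaw fhl ugy edx jgej pshgl wmi
Final line 12: wmi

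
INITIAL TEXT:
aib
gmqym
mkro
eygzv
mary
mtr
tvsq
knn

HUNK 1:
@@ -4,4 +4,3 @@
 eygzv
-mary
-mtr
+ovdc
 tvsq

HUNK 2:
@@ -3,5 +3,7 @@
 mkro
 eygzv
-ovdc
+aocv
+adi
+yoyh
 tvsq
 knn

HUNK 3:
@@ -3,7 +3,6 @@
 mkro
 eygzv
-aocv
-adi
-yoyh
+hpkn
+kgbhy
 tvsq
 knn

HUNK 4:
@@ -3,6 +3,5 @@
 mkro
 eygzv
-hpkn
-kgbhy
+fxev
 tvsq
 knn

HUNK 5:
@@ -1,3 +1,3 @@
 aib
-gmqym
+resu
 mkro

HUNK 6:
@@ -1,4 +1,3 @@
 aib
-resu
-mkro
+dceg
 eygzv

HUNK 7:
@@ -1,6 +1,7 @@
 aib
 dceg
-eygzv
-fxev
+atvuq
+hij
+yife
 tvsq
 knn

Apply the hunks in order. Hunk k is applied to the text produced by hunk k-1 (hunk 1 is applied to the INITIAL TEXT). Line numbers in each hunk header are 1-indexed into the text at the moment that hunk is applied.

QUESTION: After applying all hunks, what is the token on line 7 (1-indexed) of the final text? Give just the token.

Hunk 1: at line 4 remove [mary,mtr] add [ovdc] -> 7 lines: aib gmqym mkro eygzv ovdc tvsq knn
Hunk 2: at line 3 remove [ovdc] add [aocv,adi,yoyh] -> 9 lines: aib gmqym mkro eygzv aocv adi yoyh tvsq knn
Hunk 3: at line 3 remove [aocv,adi,yoyh] add [hpkn,kgbhy] -> 8 lines: aib gmqym mkro eygzv hpkn kgbhy tvsq knn
Hunk 4: at line 3 remove [hpkn,kgbhy] add [fxev] -> 7 lines: aib gmqym mkro eygzv fxev tvsq knn
Hunk 5: at line 1 remove [gmqym] add [resu] -> 7 lines: aib resu mkro eygzv fxev tvsq knn
Hunk 6: at line 1 remove [resu,mkro] add [dceg] -> 6 lines: aib dceg eygzv fxev tvsq knn
Hunk 7: at line 1 remove [eygzv,fxev] add [atvuq,hij,yife] -> 7 lines: aib dceg atvuq hij yife tvsq knn
Final line 7: knn

Answer: knn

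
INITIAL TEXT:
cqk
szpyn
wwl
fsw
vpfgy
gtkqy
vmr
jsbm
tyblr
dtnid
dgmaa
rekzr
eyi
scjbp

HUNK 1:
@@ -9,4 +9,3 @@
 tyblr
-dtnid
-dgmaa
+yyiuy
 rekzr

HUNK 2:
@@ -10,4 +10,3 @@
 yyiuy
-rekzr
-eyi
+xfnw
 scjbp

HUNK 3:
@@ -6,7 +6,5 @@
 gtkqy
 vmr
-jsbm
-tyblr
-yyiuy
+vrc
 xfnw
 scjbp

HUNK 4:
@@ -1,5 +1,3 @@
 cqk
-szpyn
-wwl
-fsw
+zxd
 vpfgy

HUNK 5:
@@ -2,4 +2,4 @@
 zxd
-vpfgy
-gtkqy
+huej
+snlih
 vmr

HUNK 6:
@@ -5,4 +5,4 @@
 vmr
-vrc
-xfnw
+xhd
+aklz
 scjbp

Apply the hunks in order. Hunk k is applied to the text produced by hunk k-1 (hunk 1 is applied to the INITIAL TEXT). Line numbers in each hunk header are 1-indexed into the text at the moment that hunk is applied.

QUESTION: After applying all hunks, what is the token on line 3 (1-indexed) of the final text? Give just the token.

Answer: huej

Derivation:
Hunk 1: at line 9 remove [dtnid,dgmaa] add [yyiuy] -> 13 lines: cqk szpyn wwl fsw vpfgy gtkqy vmr jsbm tyblr yyiuy rekzr eyi scjbp
Hunk 2: at line 10 remove [rekzr,eyi] add [xfnw] -> 12 lines: cqk szpyn wwl fsw vpfgy gtkqy vmr jsbm tyblr yyiuy xfnw scjbp
Hunk 3: at line 6 remove [jsbm,tyblr,yyiuy] add [vrc] -> 10 lines: cqk szpyn wwl fsw vpfgy gtkqy vmr vrc xfnw scjbp
Hunk 4: at line 1 remove [szpyn,wwl,fsw] add [zxd] -> 8 lines: cqk zxd vpfgy gtkqy vmr vrc xfnw scjbp
Hunk 5: at line 2 remove [vpfgy,gtkqy] add [huej,snlih] -> 8 lines: cqk zxd huej snlih vmr vrc xfnw scjbp
Hunk 6: at line 5 remove [vrc,xfnw] add [xhd,aklz] -> 8 lines: cqk zxd huej snlih vmr xhd aklz scjbp
Final line 3: huej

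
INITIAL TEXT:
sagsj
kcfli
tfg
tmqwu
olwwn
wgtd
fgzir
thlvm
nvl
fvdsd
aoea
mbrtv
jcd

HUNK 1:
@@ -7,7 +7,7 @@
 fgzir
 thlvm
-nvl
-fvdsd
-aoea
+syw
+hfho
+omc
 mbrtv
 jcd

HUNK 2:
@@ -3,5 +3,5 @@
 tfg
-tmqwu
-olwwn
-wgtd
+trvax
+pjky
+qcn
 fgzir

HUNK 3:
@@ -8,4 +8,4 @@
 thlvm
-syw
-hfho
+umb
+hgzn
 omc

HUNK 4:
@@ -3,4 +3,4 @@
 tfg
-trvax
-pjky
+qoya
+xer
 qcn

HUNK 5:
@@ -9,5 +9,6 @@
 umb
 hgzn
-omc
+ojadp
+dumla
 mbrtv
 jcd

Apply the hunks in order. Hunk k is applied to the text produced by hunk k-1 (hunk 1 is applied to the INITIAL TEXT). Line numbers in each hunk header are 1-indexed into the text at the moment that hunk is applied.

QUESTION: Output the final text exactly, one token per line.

Hunk 1: at line 7 remove [nvl,fvdsd,aoea] add [syw,hfho,omc] -> 13 lines: sagsj kcfli tfg tmqwu olwwn wgtd fgzir thlvm syw hfho omc mbrtv jcd
Hunk 2: at line 3 remove [tmqwu,olwwn,wgtd] add [trvax,pjky,qcn] -> 13 lines: sagsj kcfli tfg trvax pjky qcn fgzir thlvm syw hfho omc mbrtv jcd
Hunk 3: at line 8 remove [syw,hfho] add [umb,hgzn] -> 13 lines: sagsj kcfli tfg trvax pjky qcn fgzir thlvm umb hgzn omc mbrtv jcd
Hunk 4: at line 3 remove [trvax,pjky] add [qoya,xer] -> 13 lines: sagsj kcfli tfg qoya xer qcn fgzir thlvm umb hgzn omc mbrtv jcd
Hunk 5: at line 9 remove [omc] add [ojadp,dumla] -> 14 lines: sagsj kcfli tfg qoya xer qcn fgzir thlvm umb hgzn ojadp dumla mbrtv jcd

Answer: sagsj
kcfli
tfg
qoya
xer
qcn
fgzir
thlvm
umb
hgzn
ojadp
dumla
mbrtv
jcd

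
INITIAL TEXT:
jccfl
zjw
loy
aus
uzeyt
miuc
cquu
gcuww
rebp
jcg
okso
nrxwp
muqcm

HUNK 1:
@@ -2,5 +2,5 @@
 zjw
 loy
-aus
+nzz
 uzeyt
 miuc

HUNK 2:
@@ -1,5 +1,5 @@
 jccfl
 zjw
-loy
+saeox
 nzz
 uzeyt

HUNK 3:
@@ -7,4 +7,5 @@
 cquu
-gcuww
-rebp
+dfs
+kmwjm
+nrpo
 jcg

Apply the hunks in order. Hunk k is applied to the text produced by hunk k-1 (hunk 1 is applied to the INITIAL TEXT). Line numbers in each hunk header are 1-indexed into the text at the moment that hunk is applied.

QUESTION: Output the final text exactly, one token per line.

Hunk 1: at line 2 remove [aus] add [nzz] -> 13 lines: jccfl zjw loy nzz uzeyt miuc cquu gcuww rebp jcg okso nrxwp muqcm
Hunk 2: at line 1 remove [loy] add [saeox] -> 13 lines: jccfl zjw saeox nzz uzeyt miuc cquu gcuww rebp jcg okso nrxwp muqcm
Hunk 3: at line 7 remove [gcuww,rebp] add [dfs,kmwjm,nrpo] -> 14 lines: jccfl zjw saeox nzz uzeyt miuc cquu dfs kmwjm nrpo jcg okso nrxwp muqcm

Answer: jccfl
zjw
saeox
nzz
uzeyt
miuc
cquu
dfs
kmwjm
nrpo
jcg
okso
nrxwp
muqcm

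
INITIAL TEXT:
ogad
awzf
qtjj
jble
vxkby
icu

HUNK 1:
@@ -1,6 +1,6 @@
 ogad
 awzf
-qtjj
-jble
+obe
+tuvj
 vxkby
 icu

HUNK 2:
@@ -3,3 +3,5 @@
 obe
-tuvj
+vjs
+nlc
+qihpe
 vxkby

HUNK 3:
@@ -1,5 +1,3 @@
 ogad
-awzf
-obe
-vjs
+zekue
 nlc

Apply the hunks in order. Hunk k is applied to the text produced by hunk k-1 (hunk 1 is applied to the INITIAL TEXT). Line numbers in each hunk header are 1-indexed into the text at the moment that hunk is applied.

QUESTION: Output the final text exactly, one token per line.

Hunk 1: at line 1 remove [qtjj,jble] add [obe,tuvj] -> 6 lines: ogad awzf obe tuvj vxkby icu
Hunk 2: at line 3 remove [tuvj] add [vjs,nlc,qihpe] -> 8 lines: ogad awzf obe vjs nlc qihpe vxkby icu
Hunk 3: at line 1 remove [awzf,obe,vjs] add [zekue] -> 6 lines: ogad zekue nlc qihpe vxkby icu

Answer: ogad
zekue
nlc
qihpe
vxkby
icu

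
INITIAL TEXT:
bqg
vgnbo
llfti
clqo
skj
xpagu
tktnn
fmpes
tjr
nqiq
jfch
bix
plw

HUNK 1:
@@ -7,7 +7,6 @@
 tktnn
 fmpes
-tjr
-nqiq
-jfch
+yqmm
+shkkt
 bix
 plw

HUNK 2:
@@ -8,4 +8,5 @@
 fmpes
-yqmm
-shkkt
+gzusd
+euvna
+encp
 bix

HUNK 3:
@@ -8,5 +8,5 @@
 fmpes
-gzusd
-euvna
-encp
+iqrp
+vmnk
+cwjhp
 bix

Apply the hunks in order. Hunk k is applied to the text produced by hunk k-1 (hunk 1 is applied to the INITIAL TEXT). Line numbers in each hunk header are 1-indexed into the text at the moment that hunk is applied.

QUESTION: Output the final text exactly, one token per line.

Answer: bqg
vgnbo
llfti
clqo
skj
xpagu
tktnn
fmpes
iqrp
vmnk
cwjhp
bix
plw

Derivation:
Hunk 1: at line 7 remove [tjr,nqiq,jfch] add [yqmm,shkkt] -> 12 lines: bqg vgnbo llfti clqo skj xpagu tktnn fmpes yqmm shkkt bix plw
Hunk 2: at line 8 remove [yqmm,shkkt] add [gzusd,euvna,encp] -> 13 lines: bqg vgnbo llfti clqo skj xpagu tktnn fmpes gzusd euvna encp bix plw
Hunk 3: at line 8 remove [gzusd,euvna,encp] add [iqrp,vmnk,cwjhp] -> 13 lines: bqg vgnbo llfti clqo skj xpagu tktnn fmpes iqrp vmnk cwjhp bix plw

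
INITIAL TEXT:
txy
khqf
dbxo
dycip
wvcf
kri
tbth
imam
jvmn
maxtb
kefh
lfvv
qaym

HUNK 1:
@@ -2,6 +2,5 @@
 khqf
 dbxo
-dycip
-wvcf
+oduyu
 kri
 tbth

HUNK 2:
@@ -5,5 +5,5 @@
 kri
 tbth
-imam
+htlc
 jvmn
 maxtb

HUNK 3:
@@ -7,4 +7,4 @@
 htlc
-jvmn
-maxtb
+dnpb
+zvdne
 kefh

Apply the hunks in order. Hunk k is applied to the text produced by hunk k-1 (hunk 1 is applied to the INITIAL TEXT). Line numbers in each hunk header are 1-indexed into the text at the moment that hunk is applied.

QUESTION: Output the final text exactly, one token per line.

Answer: txy
khqf
dbxo
oduyu
kri
tbth
htlc
dnpb
zvdne
kefh
lfvv
qaym

Derivation:
Hunk 1: at line 2 remove [dycip,wvcf] add [oduyu] -> 12 lines: txy khqf dbxo oduyu kri tbth imam jvmn maxtb kefh lfvv qaym
Hunk 2: at line 5 remove [imam] add [htlc] -> 12 lines: txy khqf dbxo oduyu kri tbth htlc jvmn maxtb kefh lfvv qaym
Hunk 3: at line 7 remove [jvmn,maxtb] add [dnpb,zvdne] -> 12 lines: txy khqf dbxo oduyu kri tbth htlc dnpb zvdne kefh lfvv qaym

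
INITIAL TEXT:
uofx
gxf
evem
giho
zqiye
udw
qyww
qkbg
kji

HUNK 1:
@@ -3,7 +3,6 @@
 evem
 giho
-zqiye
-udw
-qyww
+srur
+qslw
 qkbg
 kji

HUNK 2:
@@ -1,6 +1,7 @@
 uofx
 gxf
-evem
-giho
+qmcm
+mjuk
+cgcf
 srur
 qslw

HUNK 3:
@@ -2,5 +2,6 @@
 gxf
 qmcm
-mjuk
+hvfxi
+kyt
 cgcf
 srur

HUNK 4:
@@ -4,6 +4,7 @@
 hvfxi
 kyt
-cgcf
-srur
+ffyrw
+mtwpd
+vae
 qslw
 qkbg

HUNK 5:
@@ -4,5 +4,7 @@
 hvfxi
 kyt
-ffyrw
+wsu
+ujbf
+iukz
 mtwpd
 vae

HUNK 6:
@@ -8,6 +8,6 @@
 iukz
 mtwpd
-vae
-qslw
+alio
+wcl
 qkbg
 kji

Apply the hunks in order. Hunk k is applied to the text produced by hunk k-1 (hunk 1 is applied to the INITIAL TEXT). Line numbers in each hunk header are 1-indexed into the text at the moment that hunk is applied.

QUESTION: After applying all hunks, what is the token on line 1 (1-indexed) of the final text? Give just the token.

Hunk 1: at line 3 remove [zqiye,udw,qyww] add [srur,qslw] -> 8 lines: uofx gxf evem giho srur qslw qkbg kji
Hunk 2: at line 1 remove [evem,giho] add [qmcm,mjuk,cgcf] -> 9 lines: uofx gxf qmcm mjuk cgcf srur qslw qkbg kji
Hunk 3: at line 2 remove [mjuk] add [hvfxi,kyt] -> 10 lines: uofx gxf qmcm hvfxi kyt cgcf srur qslw qkbg kji
Hunk 4: at line 4 remove [cgcf,srur] add [ffyrw,mtwpd,vae] -> 11 lines: uofx gxf qmcm hvfxi kyt ffyrw mtwpd vae qslw qkbg kji
Hunk 5: at line 4 remove [ffyrw] add [wsu,ujbf,iukz] -> 13 lines: uofx gxf qmcm hvfxi kyt wsu ujbf iukz mtwpd vae qslw qkbg kji
Hunk 6: at line 8 remove [vae,qslw] add [alio,wcl] -> 13 lines: uofx gxf qmcm hvfxi kyt wsu ujbf iukz mtwpd alio wcl qkbg kji
Final line 1: uofx

Answer: uofx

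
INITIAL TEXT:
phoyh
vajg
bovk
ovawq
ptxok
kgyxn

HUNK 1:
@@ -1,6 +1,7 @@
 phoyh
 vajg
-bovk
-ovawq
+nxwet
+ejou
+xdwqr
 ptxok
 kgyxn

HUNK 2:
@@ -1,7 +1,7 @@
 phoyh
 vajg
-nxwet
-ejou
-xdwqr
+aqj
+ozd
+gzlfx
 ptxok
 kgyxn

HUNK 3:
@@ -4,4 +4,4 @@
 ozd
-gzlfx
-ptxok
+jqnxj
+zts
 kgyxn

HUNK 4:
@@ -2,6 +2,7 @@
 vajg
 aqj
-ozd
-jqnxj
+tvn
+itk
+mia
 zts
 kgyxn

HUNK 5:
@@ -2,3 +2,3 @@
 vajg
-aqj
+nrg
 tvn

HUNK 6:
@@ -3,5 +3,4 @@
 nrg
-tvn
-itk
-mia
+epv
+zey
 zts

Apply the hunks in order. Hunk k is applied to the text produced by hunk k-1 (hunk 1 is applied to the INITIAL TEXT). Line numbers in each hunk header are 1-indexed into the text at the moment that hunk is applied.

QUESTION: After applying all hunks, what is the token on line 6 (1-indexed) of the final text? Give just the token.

Answer: zts

Derivation:
Hunk 1: at line 1 remove [bovk,ovawq] add [nxwet,ejou,xdwqr] -> 7 lines: phoyh vajg nxwet ejou xdwqr ptxok kgyxn
Hunk 2: at line 1 remove [nxwet,ejou,xdwqr] add [aqj,ozd,gzlfx] -> 7 lines: phoyh vajg aqj ozd gzlfx ptxok kgyxn
Hunk 3: at line 4 remove [gzlfx,ptxok] add [jqnxj,zts] -> 7 lines: phoyh vajg aqj ozd jqnxj zts kgyxn
Hunk 4: at line 2 remove [ozd,jqnxj] add [tvn,itk,mia] -> 8 lines: phoyh vajg aqj tvn itk mia zts kgyxn
Hunk 5: at line 2 remove [aqj] add [nrg] -> 8 lines: phoyh vajg nrg tvn itk mia zts kgyxn
Hunk 6: at line 3 remove [tvn,itk,mia] add [epv,zey] -> 7 lines: phoyh vajg nrg epv zey zts kgyxn
Final line 6: zts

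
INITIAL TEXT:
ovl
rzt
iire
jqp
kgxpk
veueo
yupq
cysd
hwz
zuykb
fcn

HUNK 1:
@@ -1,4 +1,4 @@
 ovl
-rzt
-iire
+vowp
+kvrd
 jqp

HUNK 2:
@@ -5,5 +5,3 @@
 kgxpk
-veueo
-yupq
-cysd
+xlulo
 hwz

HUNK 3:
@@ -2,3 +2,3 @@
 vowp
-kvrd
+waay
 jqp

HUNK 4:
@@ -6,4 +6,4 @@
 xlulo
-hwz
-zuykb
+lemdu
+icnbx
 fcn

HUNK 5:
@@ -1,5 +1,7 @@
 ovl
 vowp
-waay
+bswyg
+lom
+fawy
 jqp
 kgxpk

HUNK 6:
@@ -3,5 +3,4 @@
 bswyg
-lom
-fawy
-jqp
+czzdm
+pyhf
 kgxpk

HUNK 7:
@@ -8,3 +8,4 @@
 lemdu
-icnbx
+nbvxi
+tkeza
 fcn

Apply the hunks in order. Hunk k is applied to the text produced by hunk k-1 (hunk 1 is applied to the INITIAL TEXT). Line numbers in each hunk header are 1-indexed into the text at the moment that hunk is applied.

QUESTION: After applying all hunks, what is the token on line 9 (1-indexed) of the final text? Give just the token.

Hunk 1: at line 1 remove [rzt,iire] add [vowp,kvrd] -> 11 lines: ovl vowp kvrd jqp kgxpk veueo yupq cysd hwz zuykb fcn
Hunk 2: at line 5 remove [veueo,yupq,cysd] add [xlulo] -> 9 lines: ovl vowp kvrd jqp kgxpk xlulo hwz zuykb fcn
Hunk 3: at line 2 remove [kvrd] add [waay] -> 9 lines: ovl vowp waay jqp kgxpk xlulo hwz zuykb fcn
Hunk 4: at line 6 remove [hwz,zuykb] add [lemdu,icnbx] -> 9 lines: ovl vowp waay jqp kgxpk xlulo lemdu icnbx fcn
Hunk 5: at line 1 remove [waay] add [bswyg,lom,fawy] -> 11 lines: ovl vowp bswyg lom fawy jqp kgxpk xlulo lemdu icnbx fcn
Hunk 6: at line 3 remove [lom,fawy,jqp] add [czzdm,pyhf] -> 10 lines: ovl vowp bswyg czzdm pyhf kgxpk xlulo lemdu icnbx fcn
Hunk 7: at line 8 remove [icnbx] add [nbvxi,tkeza] -> 11 lines: ovl vowp bswyg czzdm pyhf kgxpk xlulo lemdu nbvxi tkeza fcn
Final line 9: nbvxi

Answer: nbvxi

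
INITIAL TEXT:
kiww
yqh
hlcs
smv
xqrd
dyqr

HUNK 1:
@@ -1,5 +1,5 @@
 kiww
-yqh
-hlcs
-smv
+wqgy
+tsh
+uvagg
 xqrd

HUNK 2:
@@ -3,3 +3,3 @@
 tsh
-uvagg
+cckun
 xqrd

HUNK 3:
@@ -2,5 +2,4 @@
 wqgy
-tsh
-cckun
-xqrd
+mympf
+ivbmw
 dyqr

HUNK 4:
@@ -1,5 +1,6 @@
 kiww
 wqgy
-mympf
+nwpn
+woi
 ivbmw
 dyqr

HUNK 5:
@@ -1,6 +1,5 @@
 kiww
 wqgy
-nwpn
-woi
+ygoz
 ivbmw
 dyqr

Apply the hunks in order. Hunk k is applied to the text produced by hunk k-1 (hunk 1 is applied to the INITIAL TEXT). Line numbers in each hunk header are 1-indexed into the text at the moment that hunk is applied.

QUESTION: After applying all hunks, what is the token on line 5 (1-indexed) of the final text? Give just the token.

Answer: dyqr

Derivation:
Hunk 1: at line 1 remove [yqh,hlcs,smv] add [wqgy,tsh,uvagg] -> 6 lines: kiww wqgy tsh uvagg xqrd dyqr
Hunk 2: at line 3 remove [uvagg] add [cckun] -> 6 lines: kiww wqgy tsh cckun xqrd dyqr
Hunk 3: at line 2 remove [tsh,cckun,xqrd] add [mympf,ivbmw] -> 5 lines: kiww wqgy mympf ivbmw dyqr
Hunk 4: at line 1 remove [mympf] add [nwpn,woi] -> 6 lines: kiww wqgy nwpn woi ivbmw dyqr
Hunk 5: at line 1 remove [nwpn,woi] add [ygoz] -> 5 lines: kiww wqgy ygoz ivbmw dyqr
Final line 5: dyqr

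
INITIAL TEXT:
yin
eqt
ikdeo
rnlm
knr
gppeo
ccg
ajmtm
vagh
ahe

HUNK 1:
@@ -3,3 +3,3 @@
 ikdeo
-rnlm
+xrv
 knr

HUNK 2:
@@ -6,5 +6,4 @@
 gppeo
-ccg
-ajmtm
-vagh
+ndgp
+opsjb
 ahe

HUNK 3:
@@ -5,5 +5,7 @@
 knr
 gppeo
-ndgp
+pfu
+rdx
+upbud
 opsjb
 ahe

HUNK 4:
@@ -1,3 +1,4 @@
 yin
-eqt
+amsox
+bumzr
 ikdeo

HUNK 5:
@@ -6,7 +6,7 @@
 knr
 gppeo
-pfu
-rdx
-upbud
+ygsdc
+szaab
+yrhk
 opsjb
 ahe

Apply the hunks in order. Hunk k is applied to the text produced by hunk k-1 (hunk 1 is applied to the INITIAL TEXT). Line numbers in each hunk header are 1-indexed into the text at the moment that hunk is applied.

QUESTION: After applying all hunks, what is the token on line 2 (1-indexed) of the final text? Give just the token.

Answer: amsox

Derivation:
Hunk 1: at line 3 remove [rnlm] add [xrv] -> 10 lines: yin eqt ikdeo xrv knr gppeo ccg ajmtm vagh ahe
Hunk 2: at line 6 remove [ccg,ajmtm,vagh] add [ndgp,opsjb] -> 9 lines: yin eqt ikdeo xrv knr gppeo ndgp opsjb ahe
Hunk 3: at line 5 remove [ndgp] add [pfu,rdx,upbud] -> 11 lines: yin eqt ikdeo xrv knr gppeo pfu rdx upbud opsjb ahe
Hunk 4: at line 1 remove [eqt] add [amsox,bumzr] -> 12 lines: yin amsox bumzr ikdeo xrv knr gppeo pfu rdx upbud opsjb ahe
Hunk 5: at line 6 remove [pfu,rdx,upbud] add [ygsdc,szaab,yrhk] -> 12 lines: yin amsox bumzr ikdeo xrv knr gppeo ygsdc szaab yrhk opsjb ahe
Final line 2: amsox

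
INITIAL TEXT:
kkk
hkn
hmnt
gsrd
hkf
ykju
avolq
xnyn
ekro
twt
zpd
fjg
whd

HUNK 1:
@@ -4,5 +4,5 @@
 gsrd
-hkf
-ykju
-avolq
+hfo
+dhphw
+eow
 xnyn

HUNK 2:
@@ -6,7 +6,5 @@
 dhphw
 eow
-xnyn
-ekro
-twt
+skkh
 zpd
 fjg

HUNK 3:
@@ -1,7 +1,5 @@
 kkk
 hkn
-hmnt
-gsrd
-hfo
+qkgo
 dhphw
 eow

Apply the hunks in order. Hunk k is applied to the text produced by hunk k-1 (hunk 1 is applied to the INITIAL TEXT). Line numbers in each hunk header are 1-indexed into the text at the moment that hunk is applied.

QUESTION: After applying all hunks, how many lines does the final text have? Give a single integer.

Answer: 9

Derivation:
Hunk 1: at line 4 remove [hkf,ykju,avolq] add [hfo,dhphw,eow] -> 13 lines: kkk hkn hmnt gsrd hfo dhphw eow xnyn ekro twt zpd fjg whd
Hunk 2: at line 6 remove [xnyn,ekro,twt] add [skkh] -> 11 lines: kkk hkn hmnt gsrd hfo dhphw eow skkh zpd fjg whd
Hunk 3: at line 1 remove [hmnt,gsrd,hfo] add [qkgo] -> 9 lines: kkk hkn qkgo dhphw eow skkh zpd fjg whd
Final line count: 9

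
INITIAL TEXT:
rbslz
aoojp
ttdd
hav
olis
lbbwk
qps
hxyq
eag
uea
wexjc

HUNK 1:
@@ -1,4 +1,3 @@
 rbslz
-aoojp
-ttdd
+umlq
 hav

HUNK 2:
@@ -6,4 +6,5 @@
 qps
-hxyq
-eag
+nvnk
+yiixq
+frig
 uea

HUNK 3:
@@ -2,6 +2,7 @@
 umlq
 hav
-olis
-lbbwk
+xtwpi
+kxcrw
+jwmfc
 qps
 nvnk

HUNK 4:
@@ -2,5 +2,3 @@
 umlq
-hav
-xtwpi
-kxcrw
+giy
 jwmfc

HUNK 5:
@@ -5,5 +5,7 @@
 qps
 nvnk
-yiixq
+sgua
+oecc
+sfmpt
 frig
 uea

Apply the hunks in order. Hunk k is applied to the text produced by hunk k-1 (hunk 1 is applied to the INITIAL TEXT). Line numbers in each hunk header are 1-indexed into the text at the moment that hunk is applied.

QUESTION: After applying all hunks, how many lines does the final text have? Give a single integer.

Answer: 12

Derivation:
Hunk 1: at line 1 remove [aoojp,ttdd] add [umlq] -> 10 lines: rbslz umlq hav olis lbbwk qps hxyq eag uea wexjc
Hunk 2: at line 6 remove [hxyq,eag] add [nvnk,yiixq,frig] -> 11 lines: rbslz umlq hav olis lbbwk qps nvnk yiixq frig uea wexjc
Hunk 3: at line 2 remove [olis,lbbwk] add [xtwpi,kxcrw,jwmfc] -> 12 lines: rbslz umlq hav xtwpi kxcrw jwmfc qps nvnk yiixq frig uea wexjc
Hunk 4: at line 2 remove [hav,xtwpi,kxcrw] add [giy] -> 10 lines: rbslz umlq giy jwmfc qps nvnk yiixq frig uea wexjc
Hunk 5: at line 5 remove [yiixq] add [sgua,oecc,sfmpt] -> 12 lines: rbslz umlq giy jwmfc qps nvnk sgua oecc sfmpt frig uea wexjc
Final line count: 12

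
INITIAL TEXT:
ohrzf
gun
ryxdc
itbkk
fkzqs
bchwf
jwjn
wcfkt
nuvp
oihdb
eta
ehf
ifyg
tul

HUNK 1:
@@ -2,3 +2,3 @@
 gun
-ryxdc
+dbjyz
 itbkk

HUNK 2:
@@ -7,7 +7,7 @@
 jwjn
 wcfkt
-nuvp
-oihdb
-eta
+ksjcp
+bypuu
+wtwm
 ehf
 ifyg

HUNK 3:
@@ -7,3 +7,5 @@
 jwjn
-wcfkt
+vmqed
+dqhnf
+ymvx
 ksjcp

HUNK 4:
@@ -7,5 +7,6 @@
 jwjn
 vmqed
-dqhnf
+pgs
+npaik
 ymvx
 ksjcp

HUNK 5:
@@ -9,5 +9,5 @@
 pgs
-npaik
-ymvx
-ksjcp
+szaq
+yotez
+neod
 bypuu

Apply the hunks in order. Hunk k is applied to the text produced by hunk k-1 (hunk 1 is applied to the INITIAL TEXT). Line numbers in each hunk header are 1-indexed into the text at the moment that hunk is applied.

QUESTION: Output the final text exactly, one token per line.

Answer: ohrzf
gun
dbjyz
itbkk
fkzqs
bchwf
jwjn
vmqed
pgs
szaq
yotez
neod
bypuu
wtwm
ehf
ifyg
tul

Derivation:
Hunk 1: at line 2 remove [ryxdc] add [dbjyz] -> 14 lines: ohrzf gun dbjyz itbkk fkzqs bchwf jwjn wcfkt nuvp oihdb eta ehf ifyg tul
Hunk 2: at line 7 remove [nuvp,oihdb,eta] add [ksjcp,bypuu,wtwm] -> 14 lines: ohrzf gun dbjyz itbkk fkzqs bchwf jwjn wcfkt ksjcp bypuu wtwm ehf ifyg tul
Hunk 3: at line 7 remove [wcfkt] add [vmqed,dqhnf,ymvx] -> 16 lines: ohrzf gun dbjyz itbkk fkzqs bchwf jwjn vmqed dqhnf ymvx ksjcp bypuu wtwm ehf ifyg tul
Hunk 4: at line 7 remove [dqhnf] add [pgs,npaik] -> 17 lines: ohrzf gun dbjyz itbkk fkzqs bchwf jwjn vmqed pgs npaik ymvx ksjcp bypuu wtwm ehf ifyg tul
Hunk 5: at line 9 remove [npaik,ymvx,ksjcp] add [szaq,yotez,neod] -> 17 lines: ohrzf gun dbjyz itbkk fkzqs bchwf jwjn vmqed pgs szaq yotez neod bypuu wtwm ehf ifyg tul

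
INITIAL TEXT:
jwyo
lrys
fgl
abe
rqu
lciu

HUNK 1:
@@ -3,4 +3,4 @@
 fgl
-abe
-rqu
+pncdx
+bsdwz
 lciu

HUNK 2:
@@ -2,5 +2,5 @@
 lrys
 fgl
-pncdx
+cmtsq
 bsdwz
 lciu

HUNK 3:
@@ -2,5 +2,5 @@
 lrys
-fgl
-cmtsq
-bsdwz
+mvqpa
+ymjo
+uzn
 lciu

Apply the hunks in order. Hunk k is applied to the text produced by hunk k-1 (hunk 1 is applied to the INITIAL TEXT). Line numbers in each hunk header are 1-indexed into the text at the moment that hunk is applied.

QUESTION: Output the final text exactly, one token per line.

Answer: jwyo
lrys
mvqpa
ymjo
uzn
lciu

Derivation:
Hunk 1: at line 3 remove [abe,rqu] add [pncdx,bsdwz] -> 6 lines: jwyo lrys fgl pncdx bsdwz lciu
Hunk 2: at line 2 remove [pncdx] add [cmtsq] -> 6 lines: jwyo lrys fgl cmtsq bsdwz lciu
Hunk 3: at line 2 remove [fgl,cmtsq,bsdwz] add [mvqpa,ymjo,uzn] -> 6 lines: jwyo lrys mvqpa ymjo uzn lciu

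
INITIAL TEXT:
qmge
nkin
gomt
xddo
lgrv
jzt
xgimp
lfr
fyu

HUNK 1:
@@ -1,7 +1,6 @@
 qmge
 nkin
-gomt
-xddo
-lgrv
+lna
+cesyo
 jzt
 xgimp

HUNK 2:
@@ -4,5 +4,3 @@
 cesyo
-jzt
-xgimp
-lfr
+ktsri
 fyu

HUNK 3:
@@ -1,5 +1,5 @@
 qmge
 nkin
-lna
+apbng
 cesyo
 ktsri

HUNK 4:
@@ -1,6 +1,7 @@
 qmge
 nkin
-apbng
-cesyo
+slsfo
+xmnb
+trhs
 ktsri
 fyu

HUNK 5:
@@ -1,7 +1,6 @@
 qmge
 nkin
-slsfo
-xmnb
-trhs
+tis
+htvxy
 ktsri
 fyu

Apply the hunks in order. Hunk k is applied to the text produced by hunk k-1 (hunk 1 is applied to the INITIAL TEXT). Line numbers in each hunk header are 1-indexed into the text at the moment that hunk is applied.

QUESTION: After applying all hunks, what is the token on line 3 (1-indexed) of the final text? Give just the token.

Hunk 1: at line 1 remove [gomt,xddo,lgrv] add [lna,cesyo] -> 8 lines: qmge nkin lna cesyo jzt xgimp lfr fyu
Hunk 2: at line 4 remove [jzt,xgimp,lfr] add [ktsri] -> 6 lines: qmge nkin lna cesyo ktsri fyu
Hunk 3: at line 1 remove [lna] add [apbng] -> 6 lines: qmge nkin apbng cesyo ktsri fyu
Hunk 4: at line 1 remove [apbng,cesyo] add [slsfo,xmnb,trhs] -> 7 lines: qmge nkin slsfo xmnb trhs ktsri fyu
Hunk 5: at line 1 remove [slsfo,xmnb,trhs] add [tis,htvxy] -> 6 lines: qmge nkin tis htvxy ktsri fyu
Final line 3: tis

Answer: tis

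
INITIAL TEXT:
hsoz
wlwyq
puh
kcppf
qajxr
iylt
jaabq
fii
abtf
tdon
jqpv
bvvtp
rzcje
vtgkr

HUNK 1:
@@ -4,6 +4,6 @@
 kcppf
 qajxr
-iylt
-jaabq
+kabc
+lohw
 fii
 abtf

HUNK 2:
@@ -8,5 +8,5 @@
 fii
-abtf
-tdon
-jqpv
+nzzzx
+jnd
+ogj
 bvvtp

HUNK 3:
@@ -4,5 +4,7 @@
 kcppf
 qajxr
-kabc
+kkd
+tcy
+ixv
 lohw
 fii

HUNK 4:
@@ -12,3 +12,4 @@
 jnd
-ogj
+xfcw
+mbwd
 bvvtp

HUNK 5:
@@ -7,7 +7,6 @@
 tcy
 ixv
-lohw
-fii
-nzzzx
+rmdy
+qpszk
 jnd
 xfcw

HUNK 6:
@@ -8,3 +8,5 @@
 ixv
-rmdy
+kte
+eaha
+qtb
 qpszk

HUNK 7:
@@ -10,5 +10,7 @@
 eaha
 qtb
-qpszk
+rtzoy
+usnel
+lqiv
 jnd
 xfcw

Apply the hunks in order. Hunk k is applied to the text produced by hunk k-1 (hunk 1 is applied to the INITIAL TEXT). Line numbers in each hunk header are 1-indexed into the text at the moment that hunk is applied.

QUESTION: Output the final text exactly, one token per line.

Hunk 1: at line 4 remove [iylt,jaabq] add [kabc,lohw] -> 14 lines: hsoz wlwyq puh kcppf qajxr kabc lohw fii abtf tdon jqpv bvvtp rzcje vtgkr
Hunk 2: at line 8 remove [abtf,tdon,jqpv] add [nzzzx,jnd,ogj] -> 14 lines: hsoz wlwyq puh kcppf qajxr kabc lohw fii nzzzx jnd ogj bvvtp rzcje vtgkr
Hunk 3: at line 4 remove [kabc] add [kkd,tcy,ixv] -> 16 lines: hsoz wlwyq puh kcppf qajxr kkd tcy ixv lohw fii nzzzx jnd ogj bvvtp rzcje vtgkr
Hunk 4: at line 12 remove [ogj] add [xfcw,mbwd] -> 17 lines: hsoz wlwyq puh kcppf qajxr kkd tcy ixv lohw fii nzzzx jnd xfcw mbwd bvvtp rzcje vtgkr
Hunk 5: at line 7 remove [lohw,fii,nzzzx] add [rmdy,qpszk] -> 16 lines: hsoz wlwyq puh kcppf qajxr kkd tcy ixv rmdy qpszk jnd xfcw mbwd bvvtp rzcje vtgkr
Hunk 6: at line 8 remove [rmdy] add [kte,eaha,qtb] -> 18 lines: hsoz wlwyq puh kcppf qajxr kkd tcy ixv kte eaha qtb qpszk jnd xfcw mbwd bvvtp rzcje vtgkr
Hunk 7: at line 10 remove [qpszk] add [rtzoy,usnel,lqiv] -> 20 lines: hsoz wlwyq puh kcppf qajxr kkd tcy ixv kte eaha qtb rtzoy usnel lqiv jnd xfcw mbwd bvvtp rzcje vtgkr

Answer: hsoz
wlwyq
puh
kcppf
qajxr
kkd
tcy
ixv
kte
eaha
qtb
rtzoy
usnel
lqiv
jnd
xfcw
mbwd
bvvtp
rzcje
vtgkr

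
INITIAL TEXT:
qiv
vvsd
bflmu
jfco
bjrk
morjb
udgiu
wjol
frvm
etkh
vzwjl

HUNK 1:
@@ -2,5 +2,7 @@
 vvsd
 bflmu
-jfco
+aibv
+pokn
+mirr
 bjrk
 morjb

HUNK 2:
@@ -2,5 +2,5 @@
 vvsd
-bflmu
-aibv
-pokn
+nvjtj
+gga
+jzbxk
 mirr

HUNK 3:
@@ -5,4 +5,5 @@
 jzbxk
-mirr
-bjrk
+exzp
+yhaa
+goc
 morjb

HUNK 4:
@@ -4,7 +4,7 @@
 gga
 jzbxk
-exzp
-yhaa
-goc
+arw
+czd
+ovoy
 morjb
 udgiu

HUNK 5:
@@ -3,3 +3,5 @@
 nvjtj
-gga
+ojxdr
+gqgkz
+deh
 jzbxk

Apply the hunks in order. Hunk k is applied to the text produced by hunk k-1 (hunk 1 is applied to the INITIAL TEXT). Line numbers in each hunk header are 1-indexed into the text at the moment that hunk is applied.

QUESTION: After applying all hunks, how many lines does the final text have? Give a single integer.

Hunk 1: at line 2 remove [jfco] add [aibv,pokn,mirr] -> 13 lines: qiv vvsd bflmu aibv pokn mirr bjrk morjb udgiu wjol frvm etkh vzwjl
Hunk 2: at line 2 remove [bflmu,aibv,pokn] add [nvjtj,gga,jzbxk] -> 13 lines: qiv vvsd nvjtj gga jzbxk mirr bjrk morjb udgiu wjol frvm etkh vzwjl
Hunk 3: at line 5 remove [mirr,bjrk] add [exzp,yhaa,goc] -> 14 lines: qiv vvsd nvjtj gga jzbxk exzp yhaa goc morjb udgiu wjol frvm etkh vzwjl
Hunk 4: at line 4 remove [exzp,yhaa,goc] add [arw,czd,ovoy] -> 14 lines: qiv vvsd nvjtj gga jzbxk arw czd ovoy morjb udgiu wjol frvm etkh vzwjl
Hunk 5: at line 3 remove [gga] add [ojxdr,gqgkz,deh] -> 16 lines: qiv vvsd nvjtj ojxdr gqgkz deh jzbxk arw czd ovoy morjb udgiu wjol frvm etkh vzwjl
Final line count: 16

Answer: 16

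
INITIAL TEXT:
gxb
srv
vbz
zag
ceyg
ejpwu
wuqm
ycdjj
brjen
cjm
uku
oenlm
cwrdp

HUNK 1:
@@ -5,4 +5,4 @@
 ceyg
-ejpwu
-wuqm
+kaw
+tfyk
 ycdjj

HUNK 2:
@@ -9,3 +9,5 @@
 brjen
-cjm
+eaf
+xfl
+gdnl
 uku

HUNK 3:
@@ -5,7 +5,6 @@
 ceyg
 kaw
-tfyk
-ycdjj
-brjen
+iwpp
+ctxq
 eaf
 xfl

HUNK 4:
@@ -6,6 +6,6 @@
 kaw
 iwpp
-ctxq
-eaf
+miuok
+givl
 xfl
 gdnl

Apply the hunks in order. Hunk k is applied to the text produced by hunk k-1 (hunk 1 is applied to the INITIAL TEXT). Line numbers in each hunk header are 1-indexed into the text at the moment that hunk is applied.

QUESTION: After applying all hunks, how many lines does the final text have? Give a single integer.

Answer: 14

Derivation:
Hunk 1: at line 5 remove [ejpwu,wuqm] add [kaw,tfyk] -> 13 lines: gxb srv vbz zag ceyg kaw tfyk ycdjj brjen cjm uku oenlm cwrdp
Hunk 2: at line 9 remove [cjm] add [eaf,xfl,gdnl] -> 15 lines: gxb srv vbz zag ceyg kaw tfyk ycdjj brjen eaf xfl gdnl uku oenlm cwrdp
Hunk 3: at line 5 remove [tfyk,ycdjj,brjen] add [iwpp,ctxq] -> 14 lines: gxb srv vbz zag ceyg kaw iwpp ctxq eaf xfl gdnl uku oenlm cwrdp
Hunk 4: at line 6 remove [ctxq,eaf] add [miuok,givl] -> 14 lines: gxb srv vbz zag ceyg kaw iwpp miuok givl xfl gdnl uku oenlm cwrdp
Final line count: 14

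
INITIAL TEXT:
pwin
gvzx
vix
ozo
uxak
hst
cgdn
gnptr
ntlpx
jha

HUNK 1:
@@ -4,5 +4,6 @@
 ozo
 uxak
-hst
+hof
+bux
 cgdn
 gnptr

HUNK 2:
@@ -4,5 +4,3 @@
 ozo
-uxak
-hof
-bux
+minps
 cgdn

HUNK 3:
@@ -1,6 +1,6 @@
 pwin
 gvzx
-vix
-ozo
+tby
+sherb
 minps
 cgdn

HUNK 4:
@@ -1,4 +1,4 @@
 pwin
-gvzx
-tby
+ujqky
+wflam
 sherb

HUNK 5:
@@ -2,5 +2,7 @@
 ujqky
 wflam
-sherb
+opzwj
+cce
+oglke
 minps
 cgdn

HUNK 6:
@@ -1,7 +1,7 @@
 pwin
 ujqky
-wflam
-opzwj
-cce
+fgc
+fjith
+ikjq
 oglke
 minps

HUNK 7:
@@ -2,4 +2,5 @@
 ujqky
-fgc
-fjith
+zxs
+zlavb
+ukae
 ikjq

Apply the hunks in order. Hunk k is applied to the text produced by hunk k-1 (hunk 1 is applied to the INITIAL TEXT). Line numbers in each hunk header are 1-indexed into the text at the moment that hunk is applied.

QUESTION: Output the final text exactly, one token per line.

Answer: pwin
ujqky
zxs
zlavb
ukae
ikjq
oglke
minps
cgdn
gnptr
ntlpx
jha

Derivation:
Hunk 1: at line 4 remove [hst] add [hof,bux] -> 11 lines: pwin gvzx vix ozo uxak hof bux cgdn gnptr ntlpx jha
Hunk 2: at line 4 remove [uxak,hof,bux] add [minps] -> 9 lines: pwin gvzx vix ozo minps cgdn gnptr ntlpx jha
Hunk 3: at line 1 remove [vix,ozo] add [tby,sherb] -> 9 lines: pwin gvzx tby sherb minps cgdn gnptr ntlpx jha
Hunk 4: at line 1 remove [gvzx,tby] add [ujqky,wflam] -> 9 lines: pwin ujqky wflam sherb minps cgdn gnptr ntlpx jha
Hunk 5: at line 2 remove [sherb] add [opzwj,cce,oglke] -> 11 lines: pwin ujqky wflam opzwj cce oglke minps cgdn gnptr ntlpx jha
Hunk 6: at line 1 remove [wflam,opzwj,cce] add [fgc,fjith,ikjq] -> 11 lines: pwin ujqky fgc fjith ikjq oglke minps cgdn gnptr ntlpx jha
Hunk 7: at line 2 remove [fgc,fjith] add [zxs,zlavb,ukae] -> 12 lines: pwin ujqky zxs zlavb ukae ikjq oglke minps cgdn gnptr ntlpx jha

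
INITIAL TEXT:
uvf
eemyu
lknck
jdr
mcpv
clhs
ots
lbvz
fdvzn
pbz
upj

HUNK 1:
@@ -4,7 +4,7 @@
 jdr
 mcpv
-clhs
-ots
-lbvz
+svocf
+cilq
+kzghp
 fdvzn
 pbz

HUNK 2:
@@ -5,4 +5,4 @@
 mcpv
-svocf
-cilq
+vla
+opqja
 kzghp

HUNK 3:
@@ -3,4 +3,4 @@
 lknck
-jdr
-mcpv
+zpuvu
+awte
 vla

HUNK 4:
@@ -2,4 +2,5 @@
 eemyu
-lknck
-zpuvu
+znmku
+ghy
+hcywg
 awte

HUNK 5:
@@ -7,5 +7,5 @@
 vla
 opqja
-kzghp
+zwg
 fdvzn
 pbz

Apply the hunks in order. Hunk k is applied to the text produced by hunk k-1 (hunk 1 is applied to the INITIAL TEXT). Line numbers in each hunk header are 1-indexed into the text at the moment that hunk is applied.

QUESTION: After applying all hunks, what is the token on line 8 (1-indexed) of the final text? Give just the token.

Answer: opqja

Derivation:
Hunk 1: at line 4 remove [clhs,ots,lbvz] add [svocf,cilq,kzghp] -> 11 lines: uvf eemyu lknck jdr mcpv svocf cilq kzghp fdvzn pbz upj
Hunk 2: at line 5 remove [svocf,cilq] add [vla,opqja] -> 11 lines: uvf eemyu lknck jdr mcpv vla opqja kzghp fdvzn pbz upj
Hunk 3: at line 3 remove [jdr,mcpv] add [zpuvu,awte] -> 11 lines: uvf eemyu lknck zpuvu awte vla opqja kzghp fdvzn pbz upj
Hunk 4: at line 2 remove [lknck,zpuvu] add [znmku,ghy,hcywg] -> 12 lines: uvf eemyu znmku ghy hcywg awte vla opqja kzghp fdvzn pbz upj
Hunk 5: at line 7 remove [kzghp] add [zwg] -> 12 lines: uvf eemyu znmku ghy hcywg awte vla opqja zwg fdvzn pbz upj
Final line 8: opqja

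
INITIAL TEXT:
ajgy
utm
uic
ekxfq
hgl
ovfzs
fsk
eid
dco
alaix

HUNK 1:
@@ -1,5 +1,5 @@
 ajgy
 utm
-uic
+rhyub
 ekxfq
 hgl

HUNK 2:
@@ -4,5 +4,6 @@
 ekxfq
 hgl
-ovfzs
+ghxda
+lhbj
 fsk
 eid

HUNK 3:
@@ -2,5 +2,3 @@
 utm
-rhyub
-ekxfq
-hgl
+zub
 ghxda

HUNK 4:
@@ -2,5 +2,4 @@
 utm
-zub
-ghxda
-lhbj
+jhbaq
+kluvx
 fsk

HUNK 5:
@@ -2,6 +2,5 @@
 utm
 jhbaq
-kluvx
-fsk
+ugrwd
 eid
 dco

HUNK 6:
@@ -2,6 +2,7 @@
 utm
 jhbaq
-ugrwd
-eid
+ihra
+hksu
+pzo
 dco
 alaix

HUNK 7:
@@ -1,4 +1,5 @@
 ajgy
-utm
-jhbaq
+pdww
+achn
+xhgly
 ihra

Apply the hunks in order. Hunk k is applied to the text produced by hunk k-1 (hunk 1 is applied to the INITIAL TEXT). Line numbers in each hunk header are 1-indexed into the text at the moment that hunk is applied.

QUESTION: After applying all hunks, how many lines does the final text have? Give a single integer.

Answer: 9

Derivation:
Hunk 1: at line 1 remove [uic] add [rhyub] -> 10 lines: ajgy utm rhyub ekxfq hgl ovfzs fsk eid dco alaix
Hunk 2: at line 4 remove [ovfzs] add [ghxda,lhbj] -> 11 lines: ajgy utm rhyub ekxfq hgl ghxda lhbj fsk eid dco alaix
Hunk 3: at line 2 remove [rhyub,ekxfq,hgl] add [zub] -> 9 lines: ajgy utm zub ghxda lhbj fsk eid dco alaix
Hunk 4: at line 2 remove [zub,ghxda,lhbj] add [jhbaq,kluvx] -> 8 lines: ajgy utm jhbaq kluvx fsk eid dco alaix
Hunk 5: at line 2 remove [kluvx,fsk] add [ugrwd] -> 7 lines: ajgy utm jhbaq ugrwd eid dco alaix
Hunk 6: at line 2 remove [ugrwd,eid] add [ihra,hksu,pzo] -> 8 lines: ajgy utm jhbaq ihra hksu pzo dco alaix
Hunk 7: at line 1 remove [utm,jhbaq] add [pdww,achn,xhgly] -> 9 lines: ajgy pdww achn xhgly ihra hksu pzo dco alaix
Final line count: 9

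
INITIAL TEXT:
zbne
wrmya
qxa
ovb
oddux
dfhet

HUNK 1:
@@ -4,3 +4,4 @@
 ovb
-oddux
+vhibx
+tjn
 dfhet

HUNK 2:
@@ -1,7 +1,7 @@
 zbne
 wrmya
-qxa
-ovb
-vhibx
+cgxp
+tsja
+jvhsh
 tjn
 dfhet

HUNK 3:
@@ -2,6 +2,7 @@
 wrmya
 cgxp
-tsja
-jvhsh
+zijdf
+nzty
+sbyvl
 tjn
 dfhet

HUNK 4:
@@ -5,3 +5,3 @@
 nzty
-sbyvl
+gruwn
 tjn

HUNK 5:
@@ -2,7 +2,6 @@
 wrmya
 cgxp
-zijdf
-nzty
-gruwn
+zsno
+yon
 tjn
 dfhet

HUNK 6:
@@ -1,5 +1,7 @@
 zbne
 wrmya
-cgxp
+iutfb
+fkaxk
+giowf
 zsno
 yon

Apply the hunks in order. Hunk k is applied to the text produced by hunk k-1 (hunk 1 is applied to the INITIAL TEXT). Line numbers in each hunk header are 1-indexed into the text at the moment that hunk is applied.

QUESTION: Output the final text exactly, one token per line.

Answer: zbne
wrmya
iutfb
fkaxk
giowf
zsno
yon
tjn
dfhet

Derivation:
Hunk 1: at line 4 remove [oddux] add [vhibx,tjn] -> 7 lines: zbne wrmya qxa ovb vhibx tjn dfhet
Hunk 2: at line 1 remove [qxa,ovb,vhibx] add [cgxp,tsja,jvhsh] -> 7 lines: zbne wrmya cgxp tsja jvhsh tjn dfhet
Hunk 3: at line 2 remove [tsja,jvhsh] add [zijdf,nzty,sbyvl] -> 8 lines: zbne wrmya cgxp zijdf nzty sbyvl tjn dfhet
Hunk 4: at line 5 remove [sbyvl] add [gruwn] -> 8 lines: zbne wrmya cgxp zijdf nzty gruwn tjn dfhet
Hunk 5: at line 2 remove [zijdf,nzty,gruwn] add [zsno,yon] -> 7 lines: zbne wrmya cgxp zsno yon tjn dfhet
Hunk 6: at line 1 remove [cgxp] add [iutfb,fkaxk,giowf] -> 9 lines: zbne wrmya iutfb fkaxk giowf zsno yon tjn dfhet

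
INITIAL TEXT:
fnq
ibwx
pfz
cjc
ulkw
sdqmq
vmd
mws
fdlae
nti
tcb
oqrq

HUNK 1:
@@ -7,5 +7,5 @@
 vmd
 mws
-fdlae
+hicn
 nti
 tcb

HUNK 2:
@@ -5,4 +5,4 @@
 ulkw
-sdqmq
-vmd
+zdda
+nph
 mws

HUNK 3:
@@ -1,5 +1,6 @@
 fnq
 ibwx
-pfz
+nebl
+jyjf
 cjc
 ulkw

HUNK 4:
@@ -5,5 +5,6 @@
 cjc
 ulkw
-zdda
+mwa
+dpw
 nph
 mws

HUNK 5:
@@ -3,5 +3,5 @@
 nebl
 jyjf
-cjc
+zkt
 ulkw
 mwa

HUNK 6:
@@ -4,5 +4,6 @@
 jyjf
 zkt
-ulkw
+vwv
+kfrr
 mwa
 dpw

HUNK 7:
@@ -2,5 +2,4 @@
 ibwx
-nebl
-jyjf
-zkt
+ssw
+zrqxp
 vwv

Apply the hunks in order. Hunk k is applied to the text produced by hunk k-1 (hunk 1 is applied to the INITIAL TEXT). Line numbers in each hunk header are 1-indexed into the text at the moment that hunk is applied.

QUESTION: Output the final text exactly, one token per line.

Hunk 1: at line 7 remove [fdlae] add [hicn] -> 12 lines: fnq ibwx pfz cjc ulkw sdqmq vmd mws hicn nti tcb oqrq
Hunk 2: at line 5 remove [sdqmq,vmd] add [zdda,nph] -> 12 lines: fnq ibwx pfz cjc ulkw zdda nph mws hicn nti tcb oqrq
Hunk 3: at line 1 remove [pfz] add [nebl,jyjf] -> 13 lines: fnq ibwx nebl jyjf cjc ulkw zdda nph mws hicn nti tcb oqrq
Hunk 4: at line 5 remove [zdda] add [mwa,dpw] -> 14 lines: fnq ibwx nebl jyjf cjc ulkw mwa dpw nph mws hicn nti tcb oqrq
Hunk 5: at line 3 remove [cjc] add [zkt] -> 14 lines: fnq ibwx nebl jyjf zkt ulkw mwa dpw nph mws hicn nti tcb oqrq
Hunk 6: at line 4 remove [ulkw] add [vwv,kfrr] -> 15 lines: fnq ibwx nebl jyjf zkt vwv kfrr mwa dpw nph mws hicn nti tcb oqrq
Hunk 7: at line 2 remove [nebl,jyjf,zkt] add [ssw,zrqxp] -> 14 lines: fnq ibwx ssw zrqxp vwv kfrr mwa dpw nph mws hicn nti tcb oqrq

Answer: fnq
ibwx
ssw
zrqxp
vwv
kfrr
mwa
dpw
nph
mws
hicn
nti
tcb
oqrq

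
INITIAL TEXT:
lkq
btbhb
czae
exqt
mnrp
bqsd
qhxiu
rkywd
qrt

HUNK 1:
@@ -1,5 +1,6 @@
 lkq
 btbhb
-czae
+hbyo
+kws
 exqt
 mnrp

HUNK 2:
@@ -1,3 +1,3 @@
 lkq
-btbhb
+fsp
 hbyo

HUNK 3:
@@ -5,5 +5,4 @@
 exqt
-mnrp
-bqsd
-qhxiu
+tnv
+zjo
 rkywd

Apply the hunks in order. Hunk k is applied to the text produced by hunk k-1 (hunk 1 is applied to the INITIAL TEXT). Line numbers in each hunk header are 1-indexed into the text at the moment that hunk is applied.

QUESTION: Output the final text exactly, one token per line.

Answer: lkq
fsp
hbyo
kws
exqt
tnv
zjo
rkywd
qrt

Derivation:
Hunk 1: at line 1 remove [czae] add [hbyo,kws] -> 10 lines: lkq btbhb hbyo kws exqt mnrp bqsd qhxiu rkywd qrt
Hunk 2: at line 1 remove [btbhb] add [fsp] -> 10 lines: lkq fsp hbyo kws exqt mnrp bqsd qhxiu rkywd qrt
Hunk 3: at line 5 remove [mnrp,bqsd,qhxiu] add [tnv,zjo] -> 9 lines: lkq fsp hbyo kws exqt tnv zjo rkywd qrt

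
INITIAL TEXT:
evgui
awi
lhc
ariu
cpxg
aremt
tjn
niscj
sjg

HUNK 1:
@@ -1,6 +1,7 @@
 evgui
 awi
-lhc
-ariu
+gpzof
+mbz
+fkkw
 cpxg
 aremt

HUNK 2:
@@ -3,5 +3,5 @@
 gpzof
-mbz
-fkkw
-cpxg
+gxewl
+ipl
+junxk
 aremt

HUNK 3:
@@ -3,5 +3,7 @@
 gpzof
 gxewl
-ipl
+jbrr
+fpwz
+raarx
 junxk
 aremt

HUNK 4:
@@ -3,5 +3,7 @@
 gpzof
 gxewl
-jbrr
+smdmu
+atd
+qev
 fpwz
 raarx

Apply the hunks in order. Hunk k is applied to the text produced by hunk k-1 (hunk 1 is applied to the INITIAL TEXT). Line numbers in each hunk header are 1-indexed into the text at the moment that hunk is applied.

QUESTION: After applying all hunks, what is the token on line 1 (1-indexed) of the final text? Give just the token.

Hunk 1: at line 1 remove [lhc,ariu] add [gpzof,mbz,fkkw] -> 10 lines: evgui awi gpzof mbz fkkw cpxg aremt tjn niscj sjg
Hunk 2: at line 3 remove [mbz,fkkw,cpxg] add [gxewl,ipl,junxk] -> 10 lines: evgui awi gpzof gxewl ipl junxk aremt tjn niscj sjg
Hunk 3: at line 3 remove [ipl] add [jbrr,fpwz,raarx] -> 12 lines: evgui awi gpzof gxewl jbrr fpwz raarx junxk aremt tjn niscj sjg
Hunk 4: at line 3 remove [jbrr] add [smdmu,atd,qev] -> 14 lines: evgui awi gpzof gxewl smdmu atd qev fpwz raarx junxk aremt tjn niscj sjg
Final line 1: evgui

Answer: evgui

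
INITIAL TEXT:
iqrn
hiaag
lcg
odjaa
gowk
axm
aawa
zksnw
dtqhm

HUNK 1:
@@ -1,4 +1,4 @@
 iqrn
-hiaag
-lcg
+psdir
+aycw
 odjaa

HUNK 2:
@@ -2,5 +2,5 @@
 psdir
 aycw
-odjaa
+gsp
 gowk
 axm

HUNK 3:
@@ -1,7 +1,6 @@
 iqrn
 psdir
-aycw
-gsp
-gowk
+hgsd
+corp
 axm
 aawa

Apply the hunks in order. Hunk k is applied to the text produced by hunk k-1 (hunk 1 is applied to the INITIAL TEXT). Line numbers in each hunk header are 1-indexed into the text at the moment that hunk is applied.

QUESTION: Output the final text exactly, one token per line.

Answer: iqrn
psdir
hgsd
corp
axm
aawa
zksnw
dtqhm

Derivation:
Hunk 1: at line 1 remove [hiaag,lcg] add [psdir,aycw] -> 9 lines: iqrn psdir aycw odjaa gowk axm aawa zksnw dtqhm
Hunk 2: at line 2 remove [odjaa] add [gsp] -> 9 lines: iqrn psdir aycw gsp gowk axm aawa zksnw dtqhm
Hunk 3: at line 1 remove [aycw,gsp,gowk] add [hgsd,corp] -> 8 lines: iqrn psdir hgsd corp axm aawa zksnw dtqhm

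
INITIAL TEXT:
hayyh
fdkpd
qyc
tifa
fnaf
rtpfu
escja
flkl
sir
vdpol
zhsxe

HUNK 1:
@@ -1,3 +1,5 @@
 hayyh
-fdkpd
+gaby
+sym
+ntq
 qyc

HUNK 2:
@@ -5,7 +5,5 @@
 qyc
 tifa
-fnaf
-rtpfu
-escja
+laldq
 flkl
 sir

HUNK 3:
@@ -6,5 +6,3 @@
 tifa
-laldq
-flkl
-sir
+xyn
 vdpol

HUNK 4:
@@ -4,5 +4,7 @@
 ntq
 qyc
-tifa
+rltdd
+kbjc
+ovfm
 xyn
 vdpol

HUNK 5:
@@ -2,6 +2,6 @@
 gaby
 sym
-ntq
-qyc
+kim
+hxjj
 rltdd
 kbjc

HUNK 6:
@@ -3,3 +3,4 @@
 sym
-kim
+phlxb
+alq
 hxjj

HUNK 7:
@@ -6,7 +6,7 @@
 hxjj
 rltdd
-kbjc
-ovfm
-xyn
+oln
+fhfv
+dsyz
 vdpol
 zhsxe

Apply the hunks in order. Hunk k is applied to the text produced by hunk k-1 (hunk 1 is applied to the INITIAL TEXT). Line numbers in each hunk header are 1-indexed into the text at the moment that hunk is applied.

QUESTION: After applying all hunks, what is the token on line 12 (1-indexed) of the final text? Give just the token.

Answer: zhsxe

Derivation:
Hunk 1: at line 1 remove [fdkpd] add [gaby,sym,ntq] -> 13 lines: hayyh gaby sym ntq qyc tifa fnaf rtpfu escja flkl sir vdpol zhsxe
Hunk 2: at line 5 remove [fnaf,rtpfu,escja] add [laldq] -> 11 lines: hayyh gaby sym ntq qyc tifa laldq flkl sir vdpol zhsxe
Hunk 3: at line 6 remove [laldq,flkl,sir] add [xyn] -> 9 lines: hayyh gaby sym ntq qyc tifa xyn vdpol zhsxe
Hunk 4: at line 4 remove [tifa] add [rltdd,kbjc,ovfm] -> 11 lines: hayyh gaby sym ntq qyc rltdd kbjc ovfm xyn vdpol zhsxe
Hunk 5: at line 2 remove [ntq,qyc] add [kim,hxjj] -> 11 lines: hayyh gaby sym kim hxjj rltdd kbjc ovfm xyn vdpol zhsxe
Hunk 6: at line 3 remove [kim] add [phlxb,alq] -> 12 lines: hayyh gaby sym phlxb alq hxjj rltdd kbjc ovfm xyn vdpol zhsxe
Hunk 7: at line 6 remove [kbjc,ovfm,xyn] add [oln,fhfv,dsyz] -> 12 lines: hayyh gaby sym phlxb alq hxjj rltdd oln fhfv dsyz vdpol zhsxe
Final line 12: zhsxe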